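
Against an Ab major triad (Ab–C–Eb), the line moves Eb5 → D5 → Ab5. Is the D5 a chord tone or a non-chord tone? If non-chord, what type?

Non-chord tone — an escape tone.

The harmony at that moment is Ab major triad (Ab, C, Eb); D5 is not a chord tone.
It is approached by step down from Eb5 and left by leap up to Ab5.
Step in, leap out — an escape tone.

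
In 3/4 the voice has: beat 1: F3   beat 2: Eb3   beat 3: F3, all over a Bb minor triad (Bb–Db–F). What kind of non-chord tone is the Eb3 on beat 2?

Lower neighbor tone.

The harmony at that moment is Bb minor triad (Bb, Db, F); Eb3 is not a chord tone.
It is approached by step down from F3 and left by step up to F3.
Step away and step back to the same note — a neighbor tone (lower neighbor).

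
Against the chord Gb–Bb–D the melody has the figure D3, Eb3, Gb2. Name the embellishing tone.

The harmony at that moment is Gb augmented triad (Gb, Bb, D); Eb3 is not a chord tone.
It is approached by step up from D3 and left by leap down to Gb2.
Step in, leap out — an escape tone.

Eb3 is an escape tone.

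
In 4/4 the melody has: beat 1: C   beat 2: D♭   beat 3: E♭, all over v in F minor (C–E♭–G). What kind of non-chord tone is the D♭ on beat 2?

Passing tone.

The harmony at that moment is C minor triad (C, E♭, G); D♭ is not a chord tone.
It is approached by step up from C and left by step up to E♭.
Step in, step out in the same direction — a passing tone.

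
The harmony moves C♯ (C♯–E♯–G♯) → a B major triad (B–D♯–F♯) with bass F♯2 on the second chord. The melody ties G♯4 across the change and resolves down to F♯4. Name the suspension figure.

9–8 suspension.

At the second chord the bass is F♯2. The suspended G♯4 lies a ninth above the bass; after resolving down by step to F♯4, the interval above the bass becomes an octave.
Suspension figures are named by those two intervals: 9–8.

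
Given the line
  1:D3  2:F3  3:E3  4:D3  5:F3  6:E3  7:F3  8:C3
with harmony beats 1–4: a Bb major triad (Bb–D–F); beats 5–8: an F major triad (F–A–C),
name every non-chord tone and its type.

The harmony at that moment is Bb major triad (Bb, D, F); E3 is not a chord tone.
It is approached by step down from F3 and left by step down to D3.
Step in, step out in the same direction — a passing tone.
The harmony at that moment is F major triad (F, A, C); E3 is not a chord tone.
It is approached by step down from F3 and left by step up to F3.
Step away and step back to the same note — a neighbor tone (lower neighbor).

E3 (beat 3) — passing tone; E3 (beat 6) — neighbor tone.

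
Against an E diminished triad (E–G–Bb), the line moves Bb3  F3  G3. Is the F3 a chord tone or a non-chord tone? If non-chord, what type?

Non-chord tone — an appoggiatura.

The harmony at that moment is E diminished triad (E, G, Bb); F3 is not a chord tone.
It is approached by leap down from Bb3 and left by step up to G3.
Leap in, step out — an appoggiatura.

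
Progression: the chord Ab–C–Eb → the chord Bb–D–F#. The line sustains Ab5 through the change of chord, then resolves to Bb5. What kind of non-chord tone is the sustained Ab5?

Ab5 is a retardation.

The harmony at that moment is Bb augmented triad (Bb, D, F#); Ab5 is not a chord tone.
It is held over (the same pitch as the preceding Ab5) and left by step up to Bb5.
Held over from the previous chord and resolving up by step — a retardation.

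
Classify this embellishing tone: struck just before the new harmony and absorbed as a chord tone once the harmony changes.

Anticipation.

Approach: ahead of the chord change (typically by step), so it is dissonant against the current harmony. Departure: none — the same pitch is restated or held and is a chord tone of the new harmony.
Dissonant first, consonant once the harmony catches up: the note simply arrives early — an anticipation. (The reverse timing, consonant first and dissonant after the change, would be a suspension or retardation.)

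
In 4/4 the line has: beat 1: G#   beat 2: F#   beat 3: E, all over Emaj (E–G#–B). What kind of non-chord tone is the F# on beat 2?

The harmony at that moment is E major triad (E, G#, B); F# is not a chord tone.
It is approached by step down from G# and left by step down to E.
Step in, step out in the same direction — a passing tone.

Passing tone.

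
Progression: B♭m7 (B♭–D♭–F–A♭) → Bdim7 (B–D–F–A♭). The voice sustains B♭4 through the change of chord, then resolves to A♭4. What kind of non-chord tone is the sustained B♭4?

The harmony at that moment is B diminished seventh chord (B, D, F, A♭); B♭4 is not a chord tone.
It is held over (the same pitch as the preceding B♭4) and left by step down to A♭4.
Held over from the previous chord and resolving down by step — a suspension.

B♭4 is a suspension.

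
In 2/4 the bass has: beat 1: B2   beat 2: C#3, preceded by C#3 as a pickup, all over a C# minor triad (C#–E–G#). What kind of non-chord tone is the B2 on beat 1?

The harmony at that moment is C# minor triad (C#, E, G#); B2 is not a chord tone.
It is approached by step down from C#3 and left by step up to C#3.
Step away and step back to the same note — a neighbor tone (lower neighbor).

Lower neighbor tone.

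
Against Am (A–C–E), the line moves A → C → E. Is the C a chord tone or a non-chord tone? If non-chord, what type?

Chord tone (the third of A minor triad).

A minor triad contains A, C, E; C is the third, so it is a chord tone.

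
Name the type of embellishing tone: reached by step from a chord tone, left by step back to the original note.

Approach: by step. Departure: by step in the opposite direction, back to the starting pitch.
Stepwise on both sides but reversing to return to the same chord tone — a neighbor tone. (Had it continued onward in the same direction it would be a passing tone instead.)

Neighbor tone.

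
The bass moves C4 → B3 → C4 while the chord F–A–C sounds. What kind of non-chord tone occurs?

B3 is a neighbor tone.

The harmony at that moment is F major triad (F, A, C); B3 is not a chord tone.
It is approached by step down from C4 and left by step up to C4.
Step away and step back to the same note — a neighbor tone (lower neighbor).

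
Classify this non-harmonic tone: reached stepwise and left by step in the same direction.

Approach: by step. Departure: by step, continuing in the same direction.
Stepwise on both sides with no change of direction means the note fills in the space between two different chord tones — a passing tone. (Had it turned back to its starting note it would be a neighbor tone instead.)

Passing tone.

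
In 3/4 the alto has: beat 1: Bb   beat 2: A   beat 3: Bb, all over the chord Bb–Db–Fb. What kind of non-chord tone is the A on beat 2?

Lower neighbor tone.

The harmony at that moment is Bb diminished triad (Bb, Db, Fb); A is not a chord tone.
It is approached by step down from Bb and left by step up to Bb.
Step away and step back to the same note — a neighbor tone (lower neighbor).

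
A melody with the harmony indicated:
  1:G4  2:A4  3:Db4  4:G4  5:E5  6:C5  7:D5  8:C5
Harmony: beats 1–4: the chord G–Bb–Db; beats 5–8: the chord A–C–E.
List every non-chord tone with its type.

A4 (beat 2) — escape tone; D5 (beat 7) — neighbor tone.

The harmony at that moment is G diminished triad (G, Bb, Db); A4 is not a chord tone.
It is approached by step up from G4 and left by leap down to Db4.
Step in, leap out — an escape tone.
The harmony at that moment is A minor triad (A, C, E); D5 is not a chord tone.
It is approached by step up from C5 and left by step down to C5.
Step away and step back to the same note — a neighbor tone (upper neighbor).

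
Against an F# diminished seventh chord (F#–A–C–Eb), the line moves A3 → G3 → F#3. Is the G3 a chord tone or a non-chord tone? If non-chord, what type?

Non-chord tone — a passing tone.

The harmony at that moment is F# diminished seventh chord (F#, A, C, Eb); G3 is not a chord tone.
It is approached by step down from A3 and left by step down to F#3.
Step in, step out in the same direction — a passing tone.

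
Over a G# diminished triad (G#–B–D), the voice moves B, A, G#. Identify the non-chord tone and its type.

A is a passing tone.

The harmony at that moment is G# diminished triad (G#, B, D); A is not a chord tone.
It is approached by step down from B and left by step down to G#.
Step in, step out in the same direction — a passing tone.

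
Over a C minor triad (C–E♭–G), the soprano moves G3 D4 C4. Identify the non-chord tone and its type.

D4 is an appoggiatura.

The harmony at that moment is C minor triad (C, E♭, G); D4 is not a chord tone.
It is approached by leap up from G3 and left by step down to C4.
Leap in, step out — an appoggiatura.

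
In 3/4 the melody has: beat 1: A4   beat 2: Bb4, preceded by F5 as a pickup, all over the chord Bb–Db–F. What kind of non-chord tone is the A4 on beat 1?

Appoggiatura.

The harmony at that moment is Bb minor triad (Bb, Db, F); A4 is not a chord tone.
It is approached by leap down from F5 and left by step up to Bb4.
Leap in, step out, metrically accented — an appoggiatura.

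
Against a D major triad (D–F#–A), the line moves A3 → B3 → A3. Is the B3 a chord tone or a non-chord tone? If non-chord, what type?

The harmony at that moment is D major triad (D, F#, A); B3 is not a chord tone.
It is approached by step up from A3 and left by step down to A3.
Step away and step back to the same note — a neighbor tone (upper neighbor).

Non-chord tone — a neighbor tone.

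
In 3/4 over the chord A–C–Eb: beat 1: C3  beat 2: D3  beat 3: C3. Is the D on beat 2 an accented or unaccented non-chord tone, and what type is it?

The harmony at that moment is A diminished triad (A, C, Eb); D3 is not a chord tone.
It is approached by step up from C3 and left by step down to C3.
Step away and step back to the same note — a neighbor tone (upper neighbor).
It falls on a weak beat, so it is unaccented.

Unaccented neighbor tone.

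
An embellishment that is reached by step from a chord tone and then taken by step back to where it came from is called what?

Neighbor tone.

Approach: by step. Departure: by step in the opposite direction, back to the starting pitch.
Stepwise on both sides but reversing to return to the same chord tone — a neighbor tone. (Had it continued onward in the same direction it would be a passing tone instead.)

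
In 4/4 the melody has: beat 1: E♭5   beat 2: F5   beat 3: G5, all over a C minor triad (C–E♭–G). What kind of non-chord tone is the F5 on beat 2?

Passing tone.

The harmony at that moment is C minor triad (C, E♭, G); F5 is not a chord tone.
It is approached by step up from E♭5 and left by step up to G5.
Step in, step out in the same direction — a passing tone.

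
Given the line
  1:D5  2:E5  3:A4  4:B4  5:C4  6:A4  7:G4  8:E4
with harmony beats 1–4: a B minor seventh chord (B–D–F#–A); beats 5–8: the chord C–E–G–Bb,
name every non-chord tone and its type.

The harmony at that moment is B minor seventh chord (B, D, F#, A); E5 is not a chord tone.
It is approached by step up from D5 and left by leap down to A4.
Step in, leap out — an escape tone.
The harmony at that moment is C dominant seventh chord (C, E, G, Bb); A4 is not a chord tone.
It is approached by leap up from C4 and left by step down to G4.
Leap in, step out — an appoggiatura.

E5 (beat 2) — escape tone; A4 (beat 6) — appoggiatura.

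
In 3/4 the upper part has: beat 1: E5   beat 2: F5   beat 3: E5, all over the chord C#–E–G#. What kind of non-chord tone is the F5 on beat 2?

Upper neighbor tone.

The harmony at that moment is C# minor triad (C#, E, G#); F5 is not a chord tone.
It is approached by step up from E5 and left by step down to E5.
Step away and step back to the same note — a neighbor tone (upper neighbor).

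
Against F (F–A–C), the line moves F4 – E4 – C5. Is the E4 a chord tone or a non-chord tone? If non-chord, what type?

Non-chord tone — an escape tone.

The harmony at that moment is F major triad (F, A, C); E4 is not a chord tone.
It is approached by step down from F4 and left by leap up to C5.
Step in, leap out — an escape tone.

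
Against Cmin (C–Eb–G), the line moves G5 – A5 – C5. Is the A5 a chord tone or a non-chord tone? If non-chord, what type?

The harmony at that moment is C minor triad (C, Eb, G); A5 is not a chord tone.
It is approached by step up from G5 and left by leap down to C5.
Step in, leap out — an escape tone.

Non-chord tone — an escape tone.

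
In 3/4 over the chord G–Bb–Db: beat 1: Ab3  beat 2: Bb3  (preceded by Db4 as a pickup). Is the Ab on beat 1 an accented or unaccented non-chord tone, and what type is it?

The harmony at that moment is G diminished triad (G, Bb, Db); Ab3 is not a chord tone.
It is approached by leap down from Db4 and left by step up to Bb3.
Leap in, step out — an appoggiatura.
It falls on the downbeat, so it is accented.

Accented appoggiatura.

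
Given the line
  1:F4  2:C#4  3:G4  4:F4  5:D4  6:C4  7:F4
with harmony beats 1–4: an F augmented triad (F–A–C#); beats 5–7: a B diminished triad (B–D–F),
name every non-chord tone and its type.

G4 (beat 3) — appoggiatura; C4 (beat 6) — escape tone.

The harmony at that moment is F augmented triad (F, A, C#); G4 is not a chord tone.
It is approached by leap up from C#4 and left by step down to F4.
Leap in, step out — an appoggiatura.
The harmony at that moment is B diminished triad (B, D, F); C4 is not a chord tone.
It is approached by step down from D4 and left by leap up to F4.
Step in, leap out — an escape tone.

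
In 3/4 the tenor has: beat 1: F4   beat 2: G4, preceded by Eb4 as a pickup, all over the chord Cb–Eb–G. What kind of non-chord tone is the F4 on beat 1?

Passing tone.

The harmony at that moment is Cb augmented triad (Cb, Eb, G); F4 is not a chord tone.
It is approached by step up from Eb4 and left by step up to G4.
Step in, step out in the same direction — a passing tone.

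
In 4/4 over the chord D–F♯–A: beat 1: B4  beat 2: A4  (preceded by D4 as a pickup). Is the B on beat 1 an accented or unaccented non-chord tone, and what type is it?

The harmony at that moment is D major triad (D, F♯, A); B4 is not a chord tone.
It is approached by leap up from D4 and left by step down to A4.
Leap in, step out — an appoggiatura.
It falls on the downbeat, so it is accented.

Accented appoggiatura.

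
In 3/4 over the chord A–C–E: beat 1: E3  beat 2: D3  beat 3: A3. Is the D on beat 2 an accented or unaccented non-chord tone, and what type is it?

The harmony at that moment is A minor triad (A, C, E); D3 is not a chord tone.
It is approached by step down from E3 and left by leap up to A3.
Step in, leap out — an escape tone.
It falls on a weak beat, so it is unaccented.

Unaccented escape tone.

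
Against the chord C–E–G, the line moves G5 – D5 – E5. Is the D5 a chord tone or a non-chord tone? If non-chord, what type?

The harmony at that moment is C major triad (C, E, G); D5 is not a chord tone.
It is approached by leap down from G5 and left by step up to E5.
Leap in, step out — an appoggiatura.

Non-chord tone — an appoggiatura.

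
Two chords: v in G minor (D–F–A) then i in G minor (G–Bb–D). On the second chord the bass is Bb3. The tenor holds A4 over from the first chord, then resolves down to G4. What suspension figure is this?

At the second chord the bass is Bb3. The suspended A4 lies a seventh above the bass; after resolving down by step to G4, the interval above the bass becomes a sixth.
Suspension figures are named by those two intervals: 7–6.

7–6 suspension.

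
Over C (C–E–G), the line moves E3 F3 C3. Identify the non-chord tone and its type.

F3 is an escape tone.

The harmony at that moment is C major triad (C, E, G); F3 is not a chord tone.
It is approached by step up from E3 and left by leap down to C3.
Step in, leap out — an escape tone.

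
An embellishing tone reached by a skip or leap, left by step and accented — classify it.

Appoggiatura.

Approach: by leap. Departure: by step. Metric position: strong.
Leap in, step out, in a metrically strong position — an appoggiatura. (It is the mirror image of the escape tone, which steps in and leaps out from a weak position.)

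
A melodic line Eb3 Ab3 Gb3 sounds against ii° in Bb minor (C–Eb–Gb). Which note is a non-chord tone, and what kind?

Ab3 is an appoggiatura.

The harmony at that moment is C diminished triad (C, Eb, Gb); Ab3 is not a chord tone.
It is approached by leap up from Eb3 and left by step down to Gb3.
Leap in, step out — an appoggiatura.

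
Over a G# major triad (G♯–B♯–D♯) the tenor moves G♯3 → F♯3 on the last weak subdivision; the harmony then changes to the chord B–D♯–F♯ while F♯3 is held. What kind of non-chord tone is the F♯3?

F♯3 is an anticipation.

The harmony at that moment is G♯ major triad (G♯, B♯, D♯); F♯3 is not a chord tone.
It is approached by step down from G♯3 and then sustained as the same pitch into the next harmony.
Arriving early and becoming a chord tone when the harmony changes — an anticipation.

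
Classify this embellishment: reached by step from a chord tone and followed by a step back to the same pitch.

Neighbor tone.

Approach: by step. Departure: by step in the opposite direction, back to the starting pitch.
Stepwise on both sides but reversing to return to the same chord tone — a neighbor tone. (Had it continued onward in the same direction it would be a passing tone instead.)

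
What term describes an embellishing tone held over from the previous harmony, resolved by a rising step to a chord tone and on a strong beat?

Retardation.

Approach: by preparation — the pitch is first a chord tone, then held (tied or repeated) while the harmony changes under it. Departure: up by step. Metric position: strong.
A prepared dissonance that resolves upward by step — a retardation. (The same figure resolving downward would be a suspension.)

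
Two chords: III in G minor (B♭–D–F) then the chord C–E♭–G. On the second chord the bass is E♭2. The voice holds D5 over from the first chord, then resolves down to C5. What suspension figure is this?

At the second chord the bass is E♭2. The suspended D5 lies a seventh above the bass; after resolving down by step to C5, the interval above the bass becomes a sixth.
Suspension figures are named by those two intervals: 7–6.

7–6 suspension.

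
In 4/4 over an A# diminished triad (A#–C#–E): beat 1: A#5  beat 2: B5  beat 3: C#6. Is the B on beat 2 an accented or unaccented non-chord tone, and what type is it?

The harmony at that moment is A# diminished triad (A#, C#, E); B5 is not a chord tone.
It is approached by step up from A#5 and left by step up to C#6.
Step in, step out in the same direction — a passing tone.
It falls on a weak beat, so it is unaccented.

Unaccented passing tone.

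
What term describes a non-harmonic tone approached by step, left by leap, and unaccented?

Escape tone.

Approach: by step. Departure: by leap. Metric position: weak.
Step in, leap out, from a weak position — an escape tone (échappée). (It is the mirror image of the appoggiatura, which leaps in and steps out on a strong beat.)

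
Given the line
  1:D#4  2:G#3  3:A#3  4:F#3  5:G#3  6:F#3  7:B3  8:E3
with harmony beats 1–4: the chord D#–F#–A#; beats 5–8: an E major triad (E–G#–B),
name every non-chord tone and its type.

The harmony at that moment is D# minor triad (D#, F#, A#); G#3 is not a chord tone.
It is approached by leap down from D#4 and left by step up to A#3.
Leap in, step out — an appoggiatura.
The harmony at that moment is E major triad (E, G#, B); F#3 is not a chord tone.
It is approached by step down from G#3 and left by leap up to B3.
Step in, leap out — an escape tone.

G#3 (beat 2) — appoggiatura; F#3 (beat 6) — escape tone.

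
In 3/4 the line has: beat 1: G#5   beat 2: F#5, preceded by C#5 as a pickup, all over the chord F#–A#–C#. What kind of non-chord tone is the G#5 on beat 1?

The harmony at that moment is F# major triad (F#, A#, C#); G#5 is not a chord tone.
It is approached by leap up from C#5 and left by step down to F#5.
Leap in, step out, metrically accented — an appoggiatura.

Appoggiatura.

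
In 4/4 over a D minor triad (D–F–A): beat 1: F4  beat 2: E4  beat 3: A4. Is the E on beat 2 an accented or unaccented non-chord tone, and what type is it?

Unaccented escape tone.

The harmony at that moment is D minor triad (D, F, A); E4 is not a chord tone.
It is approached by step down from F4 and left by leap up to A4.
Step in, leap out — an escape tone.
It falls on a weak beat, so it is unaccented.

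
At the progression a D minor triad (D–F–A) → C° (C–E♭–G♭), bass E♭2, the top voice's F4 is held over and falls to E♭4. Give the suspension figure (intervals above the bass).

9–8 suspension.

At the second chord the bass is E♭2. The suspended F4 lies a ninth above the bass; after resolving down by step to E♭4, the interval above the bass becomes an octave.
Suspension figures are named by those two intervals: 9–8.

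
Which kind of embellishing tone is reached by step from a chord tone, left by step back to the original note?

Neighbor tone.

Approach: by step. Departure: by step in the opposite direction, back to the starting pitch.
Stepwise on both sides but reversing to return to the same chord tone — a neighbor tone. (Had it continued onward in the same direction it would be a passing tone instead.)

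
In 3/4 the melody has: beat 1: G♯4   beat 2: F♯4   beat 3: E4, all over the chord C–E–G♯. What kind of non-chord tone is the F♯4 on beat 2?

The harmony at that moment is C augmented triad (C, E, G♯); F♯4 is not a chord tone.
It is approached by step down from G♯4 and left by step down to E4.
Step in, step out in the same direction — a passing tone.

Passing tone.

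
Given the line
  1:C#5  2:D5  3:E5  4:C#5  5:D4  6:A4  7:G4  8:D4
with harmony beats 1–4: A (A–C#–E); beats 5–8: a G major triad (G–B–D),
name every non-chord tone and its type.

The harmony at that moment is A major triad (A, C#, E); D5 is not a chord tone.
It is approached by step up from C#5 and left by step up to E5.
Step in, step out in the same direction — a passing tone.
The harmony at that moment is G major triad (G, B, D); A4 is not a chord tone.
It is approached by leap up from D4 and left by step down to G4.
Leap in, step out — an appoggiatura.

D5 (beat 2) — passing tone; A4 (beat 6) — appoggiatura.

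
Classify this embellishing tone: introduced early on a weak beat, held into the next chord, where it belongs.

Approach: ahead of the chord change (typically by step), so it is dissonant against the current harmony. Departure: none — the same pitch is restated or held and is a chord tone of the new harmony.
Dissonant first, consonant once the harmony catches up: the note simply arrives early — an anticipation. (The reverse timing, consonant first and dissonant after the change, would be a suspension or retardation.)

Anticipation.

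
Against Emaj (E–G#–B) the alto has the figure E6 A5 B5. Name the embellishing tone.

A5 is an appoggiatura.

The harmony at that moment is E major triad (E, G#, B); A5 is not a chord tone.
It is approached by leap down from E6 and left by step up to B5.
Leap in, step out — an appoggiatura.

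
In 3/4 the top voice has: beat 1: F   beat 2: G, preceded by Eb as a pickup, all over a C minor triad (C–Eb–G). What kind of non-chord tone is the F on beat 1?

Passing tone.

The harmony at that moment is C minor triad (C, Eb, G); F is not a chord tone.
It is approached by step up from Eb and left by step up to G.
Step in, step out in the same direction — a passing tone.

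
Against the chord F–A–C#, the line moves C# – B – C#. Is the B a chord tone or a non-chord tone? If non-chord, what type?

The harmony at that moment is F augmented triad (F, A, C#); B is not a chord tone.
It is approached by step down from C# and left by step up to C#.
Step away and step back to the same note — a neighbor tone (lower neighbor).

Non-chord tone — a neighbor tone.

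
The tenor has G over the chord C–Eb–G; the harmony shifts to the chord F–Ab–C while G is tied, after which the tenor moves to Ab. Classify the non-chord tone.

G is a retardation.

The harmony at that moment is F minor triad (F, Ab, C); G is not a chord tone.
It is held over (the same pitch as the preceding G) and left by step up to Ab.
Held over from the previous chord and resolving up by step — a retardation.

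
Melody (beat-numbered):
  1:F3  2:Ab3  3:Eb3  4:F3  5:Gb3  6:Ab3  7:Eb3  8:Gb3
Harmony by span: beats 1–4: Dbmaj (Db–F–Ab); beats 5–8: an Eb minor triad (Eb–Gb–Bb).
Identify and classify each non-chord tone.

The harmony at that moment is Db major triad (Db, F, Ab); Eb3 is not a chord tone.
It is approached by leap down from Ab3 and left by step up to F3.
Leap in, step out — an appoggiatura.
The harmony at that moment is Eb minor triad (Eb, Gb, Bb); Ab3 is not a chord tone.
It is approached by step up from Gb3 and left by leap down to Eb3.
Step in, leap out — an escape tone.

Eb3 (beat 3) — appoggiatura; Ab3 (beat 6) — escape tone.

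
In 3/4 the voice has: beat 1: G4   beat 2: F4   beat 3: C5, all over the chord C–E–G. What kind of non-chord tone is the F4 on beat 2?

The harmony at that moment is C major triad (C, E, G); F4 is not a chord tone.
It is approached by step down from G4 and left by leap up to C5.
Step in, leap out, on a weak beat — an escape tone.

Escape tone.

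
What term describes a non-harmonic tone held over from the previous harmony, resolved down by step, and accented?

Approach: by preparation — the pitch is first a chord tone, then held (tied or repeated) while the harmony changes under it. Departure: down by step. Metric position: strong.
A prepared dissonance that resolves downward by step — a suspension. (The same figure resolving upward would be a retardation.)

Suspension.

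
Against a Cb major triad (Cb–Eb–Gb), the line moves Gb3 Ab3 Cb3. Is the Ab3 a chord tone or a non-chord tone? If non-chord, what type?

The harmony at that moment is Cb major triad (Cb, Eb, Gb); Ab3 is not a chord tone.
It is approached by step up from Gb3 and left by leap down to Cb3.
Step in, leap out — an escape tone.

Non-chord tone — an escape tone.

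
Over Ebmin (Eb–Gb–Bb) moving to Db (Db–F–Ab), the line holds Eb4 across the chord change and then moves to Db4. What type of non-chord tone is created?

The harmony at that moment is Db major triad (Db, F, Ab); Eb4 is not a chord tone.
It is held over (the same pitch as the preceding Eb4) and left by step down to Db4.
Held over from the previous chord and resolving down by step — a suspension.

Eb4 is a suspension.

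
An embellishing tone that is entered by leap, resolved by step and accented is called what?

Appoggiatura.

Approach: by leap. Departure: by step. Metric position: strong.
Leap in, step out, in a metrically strong position — an appoggiatura. (It is the mirror image of the escape tone, which steps in and leaps out from a weak position.)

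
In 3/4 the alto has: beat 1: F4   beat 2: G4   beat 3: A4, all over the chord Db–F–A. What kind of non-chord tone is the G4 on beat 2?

The harmony at that moment is Db augmented triad (Db, F, A); G4 is not a chord tone.
It is approached by step up from F4 and left by step up to A4.
Step in, step out in the same direction — a passing tone.

Passing tone.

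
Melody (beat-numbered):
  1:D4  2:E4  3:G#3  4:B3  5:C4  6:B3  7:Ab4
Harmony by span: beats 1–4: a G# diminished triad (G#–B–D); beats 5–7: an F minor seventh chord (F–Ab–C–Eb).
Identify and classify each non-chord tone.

E4 (beat 2) — escape tone; B3 (beat 6) — escape tone.

The harmony at that moment is G# diminished triad (G#, B, D); E4 is not a chord tone.
It is approached by step up from D4 and left by leap down to G#3.
Step in, leap out — an escape tone.
The harmony at that moment is F minor seventh chord (F, Ab, C, Eb); B3 is not a chord tone.
It is approached by step down from C4 and left by leap up to Ab4.
Step in, leap out — an escape tone.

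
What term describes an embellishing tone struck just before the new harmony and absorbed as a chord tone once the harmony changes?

Approach: ahead of the chord change (typically by step), so it is dissonant against the current harmony. Departure: none — the same pitch is restated or held and is a chord tone of the new harmony.
Dissonant first, consonant once the harmony catches up: the note simply arrives early — an anticipation. (The reverse timing, consonant first and dissonant after the change, would be a suspension or retardation.)

Anticipation.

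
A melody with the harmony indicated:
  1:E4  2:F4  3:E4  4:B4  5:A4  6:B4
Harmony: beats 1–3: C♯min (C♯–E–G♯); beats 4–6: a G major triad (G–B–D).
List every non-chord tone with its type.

F4 (beat 2) — neighbor tone; A4 (beat 5) — neighbor tone.

The harmony at that moment is C♯ minor triad (C♯, E, G♯); F4 is not a chord tone.
It is approached by step up from E4 and left by step down to E4.
Step away and step back to the same note — a neighbor tone (upper neighbor).
The harmony at that moment is G major triad (G, B, D); A4 is not a chord tone.
It is approached by step down from B4 and left by step up to B4.
Step away and step back to the same note — a neighbor tone (lower neighbor).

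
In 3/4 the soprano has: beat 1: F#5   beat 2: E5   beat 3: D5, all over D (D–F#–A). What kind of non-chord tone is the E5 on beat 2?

Passing tone.

The harmony at that moment is D major triad (D, F#, A); E5 is not a chord tone.
It is approached by step down from F#5 and left by step down to D5.
Step in, step out in the same direction — a passing tone.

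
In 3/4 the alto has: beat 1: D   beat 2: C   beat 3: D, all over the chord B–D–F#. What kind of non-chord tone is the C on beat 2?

Lower neighbor tone.

The harmony at that moment is B minor triad (B, D, F#); C is not a chord tone.
It is approached by step down from D and left by step up to D.
Step away and step back to the same note — a neighbor tone (lower neighbor).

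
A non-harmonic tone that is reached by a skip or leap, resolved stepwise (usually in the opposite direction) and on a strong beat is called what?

Approach: by leap. Departure: by step. Metric position: strong.
Leap in, step out, in a metrically strong position — an appoggiatura. (It is the mirror image of the escape tone, which steps in and leaps out from a weak position.)

Appoggiatura.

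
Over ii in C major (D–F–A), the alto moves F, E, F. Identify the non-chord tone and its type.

The harmony at that moment is D minor triad (D, F, A); E is not a chord tone.
It is approached by step down from F and left by step up to F.
Step away and step back to the same note — a neighbor tone (lower neighbor).

E is a neighbor tone.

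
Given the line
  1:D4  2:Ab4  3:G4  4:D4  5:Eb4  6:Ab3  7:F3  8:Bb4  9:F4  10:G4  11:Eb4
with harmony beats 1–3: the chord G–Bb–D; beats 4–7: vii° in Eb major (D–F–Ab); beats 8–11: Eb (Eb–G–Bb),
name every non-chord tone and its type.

Ab4 (beat 2) — appoggiatura; Eb4 (beat 5) — escape tone; F4 (beat 9) — appoggiatura.

The harmony at that moment is G minor triad (G, Bb, D); Ab4 is not a chord tone.
It is approached by leap up from D4 and left by step down to G4.
Leap in, step out — an appoggiatura.
The harmony at that moment is D diminished triad (D, F, Ab); Eb4 is not a chord tone.
It is approached by step up from D4 and left by leap down to Ab3.
Step in, leap out — an escape tone.
The harmony at that moment is Eb major triad (Eb, G, Bb); F4 is not a chord tone.
It is approached by leap down from Bb4 and left by step up to G4.
Leap in, step out — an appoggiatura.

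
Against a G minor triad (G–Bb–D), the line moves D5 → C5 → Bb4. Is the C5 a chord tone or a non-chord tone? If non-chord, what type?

Non-chord tone — a passing tone.

The harmony at that moment is G minor triad (G, Bb, D); C5 is not a chord tone.
It is approached by step down from D5 and left by step down to Bb4.
Step in, step out in the same direction — a passing tone.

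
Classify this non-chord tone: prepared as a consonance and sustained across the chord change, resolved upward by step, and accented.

Approach: by preparation — the pitch is first a chord tone, then held (tied or repeated) while the harmony changes under it. Departure: up by step. Metric position: strong.
A prepared dissonance that resolves upward by step — a retardation. (The same figure resolving downward would be a suspension.)

Retardation.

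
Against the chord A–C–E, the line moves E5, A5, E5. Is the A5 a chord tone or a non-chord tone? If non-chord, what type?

A minor triad contains A, C, E; A is the root, so it is a chord tone.

Chord tone (the root of A minor triad).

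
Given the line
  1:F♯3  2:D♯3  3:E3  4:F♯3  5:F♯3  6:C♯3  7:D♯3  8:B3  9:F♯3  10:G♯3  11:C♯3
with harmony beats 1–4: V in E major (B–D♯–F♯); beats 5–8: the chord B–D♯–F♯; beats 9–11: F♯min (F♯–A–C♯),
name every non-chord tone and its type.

The harmony at that moment is B major triad (B, D♯, F♯); E3 is not a chord tone.
It is approached by step up from D♯3 and left by step up to F♯3.
Step in, step out in the same direction — a passing tone.
The harmony at that moment is B major triad (B, D♯, F♯); C♯3 is not a chord tone.
It is approached by leap down from F♯3 and left by step up to D♯3.
Leap in, step out — an appoggiatura.
The harmony at that moment is F♯ minor triad (F♯, A, C♯); G♯3 is not a chord tone.
It is approached by step up from F♯3 and left by leap down to C♯3.
Step in, leap out — an escape tone.

E3 (beat 3) — passing tone; C♯3 (beat 6) — appoggiatura; G♯3 (beat 10) — escape tone.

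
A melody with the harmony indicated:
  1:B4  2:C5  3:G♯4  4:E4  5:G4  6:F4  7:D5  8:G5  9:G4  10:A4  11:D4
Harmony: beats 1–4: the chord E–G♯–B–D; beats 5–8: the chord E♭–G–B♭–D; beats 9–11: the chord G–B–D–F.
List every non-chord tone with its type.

The harmony at that moment is E dominant seventh chord (E, G♯, B, D); C5 is not a chord tone.
It is approached by step up from B4 and left by leap down to G♯4.
Step in, leap out — an escape tone.
The harmony at that moment is E♭ major seventh chord (E♭, G, B♭, D); F4 is not a chord tone.
It is approached by step down from G4 and left by leap up to D5.
Step in, leap out — an escape tone.
The harmony at that moment is G dominant seventh chord (G, B, D, F); A4 is not a chord tone.
It is approached by step up from G4 and left by leap down to D4.
Step in, leap out — an escape tone.

C5 (beat 2) — escape tone; F4 (beat 6) — escape tone; A4 (beat 10) — escape tone.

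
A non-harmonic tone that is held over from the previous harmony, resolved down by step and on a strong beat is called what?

Suspension.

Approach: by preparation — the pitch is first a chord tone, then held (tied or repeated) while the harmony changes under it. Departure: down by step. Metric position: strong.
A prepared dissonance that resolves downward by step — a suspension. (The same figure resolving upward would be a retardation.)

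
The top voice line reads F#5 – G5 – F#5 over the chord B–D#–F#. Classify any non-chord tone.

G5 is a neighbor tone.

The harmony at that moment is B major triad (B, D#, F#); G5 is not a chord tone.
It is approached by step up from F#5 and left by step down to F#5.
Step away and step back to the same note — a neighbor tone (upper neighbor).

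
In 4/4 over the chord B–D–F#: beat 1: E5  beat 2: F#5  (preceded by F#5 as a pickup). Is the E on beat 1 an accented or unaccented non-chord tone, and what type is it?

Accented neighbor tone.

The harmony at that moment is B minor triad (B, D, F#); E5 is not a chord tone.
It is approached by step down from F#5 and left by step up to F#5.
Step away and step back to the same note — a neighbor tone (lower neighbor).
It falls on the downbeat, so it is accented.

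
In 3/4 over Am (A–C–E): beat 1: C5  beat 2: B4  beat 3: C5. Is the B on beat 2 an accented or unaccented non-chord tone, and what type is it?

Unaccented neighbor tone.

The harmony at that moment is A minor triad (A, C, E); B4 is not a chord tone.
It is approached by step down from C5 and left by step up to C5.
Step away and step back to the same note — a neighbor tone (lower neighbor).
It falls on a weak beat, so it is unaccented.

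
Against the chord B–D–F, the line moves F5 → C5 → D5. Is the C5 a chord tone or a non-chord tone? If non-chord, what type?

The harmony at that moment is B diminished triad (B, D, F); C5 is not a chord tone.
It is approached by leap down from F5 and left by step up to D5.
Leap in, step out — an appoggiatura.

Non-chord tone — an appoggiatura.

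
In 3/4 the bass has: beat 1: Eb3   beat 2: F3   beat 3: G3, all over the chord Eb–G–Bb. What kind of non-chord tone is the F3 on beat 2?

The harmony at that moment is Eb major triad (Eb, G, Bb); F3 is not a chord tone.
It is approached by step up from Eb3 and left by step up to G3.
Step in, step out in the same direction — a passing tone.

Passing tone.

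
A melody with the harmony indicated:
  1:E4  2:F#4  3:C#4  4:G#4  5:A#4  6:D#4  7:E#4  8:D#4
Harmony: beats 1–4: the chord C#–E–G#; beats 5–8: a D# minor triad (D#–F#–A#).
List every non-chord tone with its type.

The harmony at that moment is C# minor triad (C#, E, G#); F#4 is not a chord tone.
It is approached by step up from E4 and left by leap down to C#4.
Step in, leap out — an escape tone.
The harmony at that moment is D# minor triad (D#, F#, A#); E#4 is not a chord tone.
It is approached by step up from D#4 and left by step down to D#4.
Step away and step back to the same note — a neighbor tone (upper neighbor).

F#4 (beat 2) — escape tone; E#4 (beat 7) — neighbor tone.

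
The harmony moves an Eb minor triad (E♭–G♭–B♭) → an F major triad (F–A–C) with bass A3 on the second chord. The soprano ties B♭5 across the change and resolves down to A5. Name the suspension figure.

9–8 suspension.

At the second chord the bass is A3. The suspended B♭5 lies a ninth above the bass; after resolving down by step to A5, the interval above the bass becomes an octave.
Suspension figures are named by those two intervals: 9–8.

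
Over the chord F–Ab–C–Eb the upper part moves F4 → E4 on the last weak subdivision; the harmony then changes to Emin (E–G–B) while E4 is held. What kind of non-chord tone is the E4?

E4 is an anticipation.

The harmony at that moment is F minor seventh chord (F, Ab, C, Eb); E4 is not a chord tone.
It is approached by step down from F4 and then sustained as the same pitch into the next harmony.
Arriving early and becoming a chord tone when the harmony changes — an anticipation.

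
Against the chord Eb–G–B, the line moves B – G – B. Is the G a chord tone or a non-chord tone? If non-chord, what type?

Eb augmented triad contains Eb, G, B; G is the third, so it is a chord tone.

Chord tone (the third of Eb augmented triad).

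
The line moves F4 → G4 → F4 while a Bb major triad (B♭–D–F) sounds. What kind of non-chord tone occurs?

G4 is a neighbor tone.

The harmony at that moment is B♭ major triad (B♭, D, F); G4 is not a chord tone.
It is approached by step up from F4 and left by step down to F4.
Step away and step back to the same note — a neighbor tone (upper neighbor).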